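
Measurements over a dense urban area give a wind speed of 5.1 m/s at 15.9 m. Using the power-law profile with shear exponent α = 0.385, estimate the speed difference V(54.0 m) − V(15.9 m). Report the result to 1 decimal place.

3.1 m/s

Power law: V₂ = V₁ · (z₂/z₁)^α = 5.1 × (3.3962)^0.385 = 8.1659 m/s
ΔV = 8.1659 − 5.1 = 3.0659 m/s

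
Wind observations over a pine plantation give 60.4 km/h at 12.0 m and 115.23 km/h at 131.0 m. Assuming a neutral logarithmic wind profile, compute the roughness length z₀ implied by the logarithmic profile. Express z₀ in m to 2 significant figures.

z₀ ≈ 0.86 m

Log law: V(z) ∝ ln(z/z₀). With r = V₁/V₂ = 60.4/115.23 = 0.52417,
r · ln(z₂/z₀) = ln(z₁/z₀) ⇒ ln z₀ = (ln z₁ − r·ln z₂)/(1 − r)
ln z₀ = (2.48491 − 0.52417×4.87520) / 0.47583 = -0.1482
z₀ = exp(-0.1482) = 0.8623 m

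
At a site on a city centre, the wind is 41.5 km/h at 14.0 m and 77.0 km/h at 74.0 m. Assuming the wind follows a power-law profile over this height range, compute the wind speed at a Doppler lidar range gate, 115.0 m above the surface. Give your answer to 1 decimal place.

90.7 km/h

First find α: α = ln(V₂/V₁)/ln(z₂/z₁) = ln(77.0/41.5)/ln(74.0/14.0) = 0.61811/1.66501 = 0.3712
Extrapolate from 74.0 m to 115.0 m: V₃ = 77.0 × (115.0/74.0)^0.3712 = 77.0 × 1.1778 = 90.6922 km/h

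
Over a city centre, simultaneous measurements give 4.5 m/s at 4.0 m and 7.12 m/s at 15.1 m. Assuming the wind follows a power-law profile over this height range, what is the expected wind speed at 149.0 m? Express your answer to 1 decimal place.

15.7 m/s

First find α: α = ln(V₂/V₁)/ln(z₂/z₁) = ln(7.12/4.5)/ln(15.1/4.0) = 0.45883/1.32840 = 0.3454
Extrapolate from 15.1 m to 149.0 m: V₃ = 7.12 × (149.0/15.1)^0.3454 = 7.12 × 2.2050 = 15.6993 m/s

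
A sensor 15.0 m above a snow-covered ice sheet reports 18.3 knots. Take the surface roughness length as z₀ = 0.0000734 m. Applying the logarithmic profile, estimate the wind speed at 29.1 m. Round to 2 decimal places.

Log law: V(z) ∝ ln(z/z₀), so V₂/V₁ = ln(z₂/z₀) / ln(z₁/z₀).
ln(29.1/0.0000734) = 12.8903, ln(15.0/0.0000734) = 12.2276
V₂ = 18.3 × 12.8903/12.2276 = 18.3 × 1.0542 = 19.2918 knots

19.29 knots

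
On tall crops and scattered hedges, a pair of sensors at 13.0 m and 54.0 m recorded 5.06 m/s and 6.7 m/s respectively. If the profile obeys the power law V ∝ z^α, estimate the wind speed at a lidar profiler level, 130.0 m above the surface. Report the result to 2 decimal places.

7.97 m/s

First find α: α = ln(V₂/V₁)/ln(z₂/z₁) = ln(6.7/5.06)/ln(54.0/13.0) = 0.28074/1.42403 = 0.1971
Extrapolate from 54.0 m to 130.0 m: V₃ = 6.7 × (130.0/54.0)^0.1971 = 6.7 × 1.1891 = 7.9670 m/s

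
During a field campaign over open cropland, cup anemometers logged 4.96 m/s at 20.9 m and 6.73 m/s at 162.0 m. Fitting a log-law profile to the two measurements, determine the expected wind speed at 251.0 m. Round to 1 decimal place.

Log law: V ∝ ln(z/z₀). From the pair, with r = V₁/V₂ = 0.73700,
ln z₀ = (ln z₁ − r·ln z₂)/(1 − r) = (3.0397 − 0.73700×5.0876)/0.26300 = -2.6989 → z₀ = 0.06728 m
V₃ = V₁ · ln(z₃/z₀)/ln(z₁/z₀) = 4.96 × 8.2243/5.7386 = 7.1084 m/s

7.1 m/s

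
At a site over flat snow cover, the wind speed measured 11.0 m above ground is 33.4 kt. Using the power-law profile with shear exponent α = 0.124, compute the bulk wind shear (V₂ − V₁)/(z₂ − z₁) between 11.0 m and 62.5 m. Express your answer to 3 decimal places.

Power law: V₂ = V₁ · (z₂/z₁)^α = 33.4 × (5.6818)^0.124 = 41.4289 kt
ΔV/Δz = (41.4289 − 33.4)/(62.5 − 11.0) = 8.0289/51.5000 = 0.15590 kt/m

0.156 kt/m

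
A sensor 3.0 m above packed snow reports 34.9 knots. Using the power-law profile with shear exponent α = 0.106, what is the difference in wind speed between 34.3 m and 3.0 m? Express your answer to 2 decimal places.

Power law: V₂ = V₁ · (z₂/z₁)^α = 34.9 × (11.4333)^0.106 = 45.1847 knots
ΔV = 45.1847 − 34.9 = 10.2847 knots

10.28 knots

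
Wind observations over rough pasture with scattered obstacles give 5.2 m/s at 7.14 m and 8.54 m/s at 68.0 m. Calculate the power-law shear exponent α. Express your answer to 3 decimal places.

α ≈ 0.220

Power law: V₂/V₁ = (z₂/z₁)^α ⇒ α = ln(V₂/V₁) / ln(z₂/z₁)
α = ln(8.54/5.2) / ln(68.0/7.14) = ln(1.6423) / ln(9.5238)
  = 0.49610 / 2.25379 = 0.22012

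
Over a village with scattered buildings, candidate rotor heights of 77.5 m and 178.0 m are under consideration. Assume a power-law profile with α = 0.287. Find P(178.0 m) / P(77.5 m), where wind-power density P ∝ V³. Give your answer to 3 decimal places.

Speed ratio: V_B/V_A = (z_B/z_A)^α = (178.0/77.5)^0.287 = (2.2968)^0.287 = 1.26952
Power-density ratio: P_B/P_A = (V_B/V_A)³ = (1.26952)³ = 2.04608

2.046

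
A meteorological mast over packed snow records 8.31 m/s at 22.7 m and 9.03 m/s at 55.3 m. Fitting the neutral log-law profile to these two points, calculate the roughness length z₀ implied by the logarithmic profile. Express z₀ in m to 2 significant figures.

z₀ ≈ 0.00078 m

Log law: V(z) ∝ ln(z/z₀). With r = V₁/V₂ = 8.31/9.03 = 0.92027,
r · ln(z₂/z₀) = ln(z₁/z₀) ⇒ ln z₀ = (ln z₁ − r·ln z₂)/(1 − r)
ln z₀ = (3.12236 − 0.92027×4.01277) / 0.07973 = -7.1544
z₀ = exp(-7.1544) = 0.0007814 m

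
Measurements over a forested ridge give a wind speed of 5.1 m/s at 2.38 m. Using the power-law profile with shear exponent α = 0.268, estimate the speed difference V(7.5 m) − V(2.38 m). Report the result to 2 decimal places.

Power law: V₂ = V₁ · (z₂/z₁)^α = 5.1 × (3.1513)^0.268 = 6.9369 m/s
ΔV = 6.9369 − 5.1 = 1.8369 m/s

1.84 m/s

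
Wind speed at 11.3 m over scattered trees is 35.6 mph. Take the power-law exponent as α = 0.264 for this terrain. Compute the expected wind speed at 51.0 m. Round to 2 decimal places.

Power-law profile: V₂ = V₁ · (z₂/z₁)^α
V₂ = 35.6 × (51.0/11.3)^0.264 = 35.6 × (4.5133)^0.264
    = 35.6 × 1.4886 = 52.9951 mph

53.00 mph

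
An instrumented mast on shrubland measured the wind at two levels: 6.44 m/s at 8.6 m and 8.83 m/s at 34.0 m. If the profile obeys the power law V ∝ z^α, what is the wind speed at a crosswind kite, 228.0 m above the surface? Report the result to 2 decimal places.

First find α: α = ln(V₂/V₁)/ln(z₂/z₁) = ln(8.83/6.44)/ln(34.0/8.6) = 0.31563/1.37460 = 0.2296
Extrapolate from 34.0 m to 228.0 m: V₃ = 8.83 × (228.0/34.0)^0.2296 = 8.83 × 1.5480 = 13.6687 m/s

13.67 m/s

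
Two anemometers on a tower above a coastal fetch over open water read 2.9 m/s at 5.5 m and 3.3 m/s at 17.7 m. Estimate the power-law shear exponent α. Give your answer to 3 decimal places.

α ≈ 0.111

Power law: V₂/V₁ = (z₂/z₁)^α ⇒ α = ln(V₂/V₁) / ln(z₂/z₁)
α = ln(3.3/2.9) / ln(17.7/5.5) = ln(1.1379) / ln(3.2182)
  = 0.12921 / 1.16882 = 0.11055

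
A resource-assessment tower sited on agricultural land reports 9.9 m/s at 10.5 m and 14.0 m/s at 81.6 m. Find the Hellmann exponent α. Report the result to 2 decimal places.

α ≈ 0.17

Power law: V₂/V₁ = (z₂/z₁)^α ⇒ α = ln(V₂/V₁) / ln(z₂/z₁)
α = ln(14.0/9.9) / ln(81.6/10.5) = ln(1.4141) / ln(7.7714)
  = 0.34652 / 2.05045 = 0.16900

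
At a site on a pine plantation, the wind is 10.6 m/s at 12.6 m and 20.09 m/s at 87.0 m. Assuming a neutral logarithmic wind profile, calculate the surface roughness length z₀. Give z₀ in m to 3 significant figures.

Log law: V(z) ∝ ln(z/z₀). With r = V₁/V₂ = 10.6/20.09 = 0.52763,
r · ln(z₂/z₀) = ln(z₁/z₀) ⇒ ln z₀ = (ln z₁ − r·ln z₂)/(1 − r)
ln z₀ = (2.53370 − 0.52763×4.46591) / 0.47237 = 0.3755
z₀ = exp(0.3755) = 1.456 m

z₀ ≈ 1.46 m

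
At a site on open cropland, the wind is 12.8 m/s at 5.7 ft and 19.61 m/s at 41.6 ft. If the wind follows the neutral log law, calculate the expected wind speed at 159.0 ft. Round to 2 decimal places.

Log law: V ∝ ln(z/z₀). From the pair, with r = V₁/V₂ = 0.65273,
ln z₀ = (ln z₁ − r·ln z₂)/(1 − r) = (1.7405 − 0.65273×3.7281)/0.34727 = -1.9955 → z₀ = 0.1359 ft
V₃ = V₁ · ln(z₃/z₀)/ln(z₁/z₀) = 12.8 × 7.0644/3.7359 = 24.2038 m/s

24.20 m/s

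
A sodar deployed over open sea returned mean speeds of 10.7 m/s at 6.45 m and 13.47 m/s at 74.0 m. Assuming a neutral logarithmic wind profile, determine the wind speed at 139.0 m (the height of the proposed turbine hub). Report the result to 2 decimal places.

Log law: V ∝ ln(z/z₀). From the pair, with r = V₁/V₂ = 0.79436,
ln z₀ = (ln z₁ − r·ln z₂)/(1 − r) = (1.8641 − 0.79436×4.3041)/0.20564 = -7.5611 → z₀ = 0.0005203 m
V₃ = V₁ · ln(z₃/z₀)/ln(z₁/z₀) = 10.7 × 12.4956/9.4252 = 14.1857 m/s

14.19 m/s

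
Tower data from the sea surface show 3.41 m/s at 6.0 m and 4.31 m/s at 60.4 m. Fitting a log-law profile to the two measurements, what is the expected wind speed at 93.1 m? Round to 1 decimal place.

Log law: V ∝ ln(z/z₀). From the pair, with r = V₁/V₂ = 0.79118,
ln z₀ = (ln z₁ − r·ln z₂)/(1 − r) = (1.7918 − 0.79118×4.1010)/0.20882 = -6.9577 → z₀ = 0.0009513 m
V₃ = V₁ · ln(z₃/z₀)/ln(z₁/z₀) = 3.41 × 11.4913/8.7494 = 4.4786 m/s

4.5 m/s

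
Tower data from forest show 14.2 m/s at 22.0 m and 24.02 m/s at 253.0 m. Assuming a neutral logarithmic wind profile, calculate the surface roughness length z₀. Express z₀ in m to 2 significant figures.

Log law: V(z) ∝ ln(z/z₀). With r = V₁/V₂ = 14.2/24.02 = 0.59117,
r · ln(z₂/z₀) = ln(z₁/z₀) ⇒ ln z₀ = (ln z₁ − r·ln z₂)/(1 − r)
ln z₀ = (3.09104 − 0.59117×5.53339) / 0.40883 = -0.4407
z₀ = exp(-0.4407) = 0.6436 m

z₀ ≈ 0.64 m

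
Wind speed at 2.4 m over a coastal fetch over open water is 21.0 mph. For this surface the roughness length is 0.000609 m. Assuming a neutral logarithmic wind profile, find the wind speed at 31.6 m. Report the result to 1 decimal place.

Log law: V(z) ∝ ln(z/z₀), so V₂/V₁ = ln(z₂/z₀) / ln(z₁/z₀).
ln(31.6/0.000609) = 10.8568, ln(2.4/0.000609) = 8.2792
V₂ = 21.0 × 10.8568/8.2792 = 21.0 × 1.3113 = 27.5383 mph

27.5 mph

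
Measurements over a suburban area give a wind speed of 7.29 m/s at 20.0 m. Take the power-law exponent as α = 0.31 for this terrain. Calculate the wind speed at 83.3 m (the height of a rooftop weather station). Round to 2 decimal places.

Power-law profile: V₂ = V₁ · (z₂/z₁)^α
V₂ = 7.29 × (83.3/20.0)^0.31 = 7.29 × (4.1650)^0.31
    = 7.29 × 1.5563 = 11.3451 m/s

11.35 m/s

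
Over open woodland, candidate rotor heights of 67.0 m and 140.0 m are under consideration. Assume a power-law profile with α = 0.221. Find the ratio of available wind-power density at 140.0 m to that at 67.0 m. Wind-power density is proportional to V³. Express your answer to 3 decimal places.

Speed ratio: V_B/V_A = (z_B/z_A)^α = (140.0/67.0)^0.221 = (2.0896)^0.221 = 1.17688
Power-density ratio: P_B/P_A = (V_B/V_A)³ = (1.17688)³ = 1.63003

1.630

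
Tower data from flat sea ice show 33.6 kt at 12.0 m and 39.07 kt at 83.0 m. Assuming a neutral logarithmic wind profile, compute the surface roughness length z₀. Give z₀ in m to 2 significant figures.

z₀ ≈ 0.000083 m

Log law: V(z) ∝ ln(z/z₀). With r = V₁/V₂ = 33.6/39.07 = 0.85999,
r · ln(z₂/z₀) = ln(z₁/z₀) ⇒ ln z₀ = (ln z₁ − r·ln z₂)/(1 − r)
ln z₀ = (2.48491 − 0.85999×4.41884) / 0.14001 = -9.3945
z₀ = exp(-9.3945) = 0.00008318 m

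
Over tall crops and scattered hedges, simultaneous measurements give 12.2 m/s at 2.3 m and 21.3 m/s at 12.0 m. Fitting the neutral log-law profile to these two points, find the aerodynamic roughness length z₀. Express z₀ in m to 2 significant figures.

z₀ ≈ 0.25 m

Log law: V(z) ∝ ln(z/z₀). With r = V₁/V₂ = 12.2/21.3 = 0.57277,
r · ln(z₂/z₀) = ln(z₁/z₀) ⇒ ln z₀ = (ln z₁ − r·ln z₂)/(1 − r)
ln z₀ = (0.83291 − 0.57277×2.48491) / 0.42723 = -1.3819
z₀ = exp(-1.3819) = 0.2511 m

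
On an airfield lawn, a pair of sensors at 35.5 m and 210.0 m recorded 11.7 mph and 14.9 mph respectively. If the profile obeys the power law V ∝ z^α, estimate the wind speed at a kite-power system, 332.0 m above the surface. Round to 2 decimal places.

15.86 mph

First find α: α = ln(V₂/V₁)/ln(z₂/z₁) = ln(14.9/11.7)/ln(210.0/35.5) = 0.24177/1.77757 = 0.1360
Extrapolate from 210.0 m to 332.0 m: V₃ = 14.9 × (332.0/210.0)^0.1360 = 14.9 × 1.0643 = 15.8578 mph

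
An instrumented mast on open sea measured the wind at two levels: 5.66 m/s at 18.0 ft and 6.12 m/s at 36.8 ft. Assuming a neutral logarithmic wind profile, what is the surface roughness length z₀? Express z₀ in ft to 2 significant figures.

Log law: V(z) ∝ ln(z/z₀). With r = V₁/V₂ = 5.66/6.12 = 0.92484,
r · ln(z₂/z₀) = ln(z₁/z₀) ⇒ ln z₀ = (ln z₁ − r·ln z₂)/(1 − r)
ln z₀ = (2.89037 − 0.92484×3.60550) / 0.07516 = -5.9088
z₀ = exp(-5.9088) = 0.002715 ft

z₀ ≈ 0.0027 ft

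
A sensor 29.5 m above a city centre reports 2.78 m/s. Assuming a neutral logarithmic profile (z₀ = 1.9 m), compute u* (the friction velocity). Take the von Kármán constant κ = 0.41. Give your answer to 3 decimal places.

u* ≈ 0.416 m/s

Log law: V(z) = (u*/κ) · ln(z/z₀) ⇒ u* = κ · V / ln(z/z₀)
u* = 0.41 × 2.78 / ln(29.5/1.9) = 0.41 × 2.78 / 2.7425
   = 1.1398 / 2.7425 = 0.4156 m/s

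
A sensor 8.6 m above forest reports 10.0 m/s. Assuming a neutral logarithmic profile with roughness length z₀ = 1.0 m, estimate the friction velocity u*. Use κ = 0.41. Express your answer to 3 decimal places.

u* ≈ 1.905 m/s

Log law: V(z) = (u*/κ) · ln(z/z₀) ⇒ u* = κ · V / ln(z/z₀)
u* = 0.41 × 10.0 / ln(8.6/1.0) = 0.41 × 10.0 / 2.1518
   = 4.1000 / 2.1518 = 1.9054 m/s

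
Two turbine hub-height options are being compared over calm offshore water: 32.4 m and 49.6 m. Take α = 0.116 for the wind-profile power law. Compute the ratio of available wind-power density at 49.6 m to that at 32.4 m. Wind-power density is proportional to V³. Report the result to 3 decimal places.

1.160

Speed ratio: V_B/V_A = (z_B/z_A)^α = (49.6/32.4)^0.116 = (1.5309)^0.116 = 1.05064
Power-density ratio: P_B/P_A = (V_B/V_A)³ = (1.05064)³ = 1.15973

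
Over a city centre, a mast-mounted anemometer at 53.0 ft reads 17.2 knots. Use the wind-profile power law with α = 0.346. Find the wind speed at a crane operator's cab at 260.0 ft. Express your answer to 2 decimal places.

Power-law profile: V₂ = V₁ · (z₂/z₁)^α
V₂ = 17.2 × (260.0/53.0)^0.346 = 17.2 × (4.9057)^0.346
    = 17.2 × 1.7337 = 29.8201 knots

29.82 knots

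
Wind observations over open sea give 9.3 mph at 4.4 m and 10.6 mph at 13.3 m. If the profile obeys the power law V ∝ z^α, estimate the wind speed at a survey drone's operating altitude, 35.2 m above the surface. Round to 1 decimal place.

First find α: α = ln(V₂/V₁)/ln(z₂/z₁) = ln(10.6/9.3)/ln(13.3/4.4) = 0.13084/1.10616 = 0.1183
Extrapolate from 13.3 m to 35.2 m: V₃ = 10.6 × (35.2/13.3)^0.1183 = 10.6 × 1.1220 = 11.8933 mph

11.9 mph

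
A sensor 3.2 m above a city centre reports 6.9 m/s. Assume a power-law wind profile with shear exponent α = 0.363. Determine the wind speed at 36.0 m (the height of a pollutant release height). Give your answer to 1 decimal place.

16.6 m/s

Power-law profile: V₂ = V₁ · (z₂/z₁)^α
V₂ = 6.9 × (36.0/3.2)^0.363 = 6.9 × (11.2500)^0.363
    = 6.9 × 2.4075 = 16.6118 m/s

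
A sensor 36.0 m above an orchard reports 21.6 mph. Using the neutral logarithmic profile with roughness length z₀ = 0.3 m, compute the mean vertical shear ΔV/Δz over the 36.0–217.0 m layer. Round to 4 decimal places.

0.0448 mph/m

Log law: V₂ = V₁ · ln(z₂/z₀)/ln(z₁/z₀) = 21.6 × 6.5839/4.7875 = 29.7048 mph
ΔV/Δz = (29.7048 − 21.6)/(217.0 − 36.0) = 8.1048/181.0000 = 0.04478 mph/m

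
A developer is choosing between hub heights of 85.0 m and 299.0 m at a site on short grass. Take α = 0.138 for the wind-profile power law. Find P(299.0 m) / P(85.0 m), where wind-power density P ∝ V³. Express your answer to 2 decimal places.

1.68

Speed ratio: V_B/V_A = (z_B/z_A)^α = (299.0/85.0)^0.138 = (3.5176)^0.138 = 1.18955
Power-density ratio: P_B/P_A = (V_B/V_A)³ = (1.18955)³ = 1.68325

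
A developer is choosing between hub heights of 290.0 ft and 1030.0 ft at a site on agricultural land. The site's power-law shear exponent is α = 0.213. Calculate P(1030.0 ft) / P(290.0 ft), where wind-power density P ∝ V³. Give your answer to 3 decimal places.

Speed ratio: V_B/V_A = (z_B/z_A)^α = (1030.0/290.0)^0.213 = (3.5517)^0.213 = 1.30992
Power-density ratio: P_B/P_A = (V_B/V_A)³ = (1.30992)³ = 2.24766

2.248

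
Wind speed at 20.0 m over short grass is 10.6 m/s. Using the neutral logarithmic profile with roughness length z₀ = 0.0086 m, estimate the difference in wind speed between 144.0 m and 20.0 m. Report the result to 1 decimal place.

2.7 m/s

Log law: V₂ = V₁ · ln(z₂/z₀)/ln(z₁/z₀) = 10.6 × 9.7258/7.7517 = 13.2994 m/s
ΔV = 13.2994 − 10.6 = 2.6994 m/s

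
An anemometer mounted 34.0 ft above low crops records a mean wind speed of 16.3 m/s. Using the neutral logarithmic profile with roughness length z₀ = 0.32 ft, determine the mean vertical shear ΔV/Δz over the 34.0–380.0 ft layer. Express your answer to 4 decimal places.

0.0244 m/s/ft

Log law: V₂ = V₁ · ln(z₂/z₀)/ln(z₁/z₀) = 16.3 × 7.0796/4.6658 = 24.7327 m/s
ΔV/Δz = (24.7327 − 16.3)/(380.0 − 34.0) = 8.4327/346.0000 = 0.02437 m/s/ft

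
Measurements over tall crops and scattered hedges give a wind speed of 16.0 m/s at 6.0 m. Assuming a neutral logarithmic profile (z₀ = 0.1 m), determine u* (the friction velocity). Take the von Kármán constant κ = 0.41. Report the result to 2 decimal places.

Log law: V(z) = (u*/κ) · ln(z/z₀) ⇒ u* = κ · V / ln(z/z₀)
u* = 0.41 × 16.0 / ln(6.0/0.1) = 0.41 × 16.0 / 4.0943
   = 6.5600 / 4.0943 = 1.6022 m/s

u* ≈ 1.60 m/s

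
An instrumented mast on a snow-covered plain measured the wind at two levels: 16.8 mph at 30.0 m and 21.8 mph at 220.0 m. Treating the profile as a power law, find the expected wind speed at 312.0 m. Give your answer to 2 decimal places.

First find α: α = ln(V₂/V₁)/ln(z₂/z₁) = ln(21.8/16.8)/ln(220.0/30.0) = 0.26053/1.99243 = 0.1308
Extrapolate from 220.0 m to 312.0 m: V₃ = 21.8 × (312.0/220.0)^0.1308 = 21.8 × 1.0467 = 22.8190 mph

22.82 mph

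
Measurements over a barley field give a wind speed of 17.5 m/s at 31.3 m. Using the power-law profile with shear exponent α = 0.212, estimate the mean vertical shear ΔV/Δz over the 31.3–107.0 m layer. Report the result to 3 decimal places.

Power law: V₂ = V₁ · (z₂/z₁)^α = 17.5 × (3.4185)^0.212 = 22.7097 m/s
ΔV/Δz = (22.7097 − 17.5)/(107.0 − 31.3) = 5.2097/75.7000 = 0.06882 m/s/m

0.069 m/s/m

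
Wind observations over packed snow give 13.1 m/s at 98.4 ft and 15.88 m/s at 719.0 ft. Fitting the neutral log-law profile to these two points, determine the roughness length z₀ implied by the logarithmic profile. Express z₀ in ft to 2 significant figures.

Log law: V(z) ∝ ln(z/z₀). With r = V₁/V₂ = 13.1/15.88 = 0.82494,
r · ln(z₂/z₀) = ln(z₁/z₀) ⇒ ln z₀ = (ln z₁ − r·ln z₂)/(1 − r)
ln z₀ = (4.58904 − 0.82494×6.57786) / 0.17506 = -4.7827
z₀ = exp(-4.7827) = 0.008373 ft

z₀ ≈ 0.0084 ft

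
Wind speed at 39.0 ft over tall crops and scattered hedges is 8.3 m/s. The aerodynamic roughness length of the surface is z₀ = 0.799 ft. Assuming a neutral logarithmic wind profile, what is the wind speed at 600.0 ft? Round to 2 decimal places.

Log law: V(z) ∝ ln(z/z₀), so V₂/V₁ = ln(z₂/z₀) / ln(z₁/z₀).
ln(600.0/0.799) = 6.6213, ln(39.0/0.799) = 3.8880
V₂ = 8.3 × 6.6213/3.8880 = 8.3 × 1.7030 = 14.1352 m/s

14.14 m/s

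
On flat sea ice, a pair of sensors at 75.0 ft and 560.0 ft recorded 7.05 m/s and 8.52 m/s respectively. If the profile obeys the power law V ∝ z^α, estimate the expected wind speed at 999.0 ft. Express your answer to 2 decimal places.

First find α: α = ln(V₂/V₁)/ln(z₂/z₁) = ln(8.52/7.05)/ln(560.0/75.0) = 0.18939/2.01045 = 0.0942
Extrapolate from 560.0 ft to 999.0 ft: V₃ = 8.52 × (999.0/560.0)^0.0942 = 8.52 × 1.0560 = 8.9975 m/s

9.00 m/s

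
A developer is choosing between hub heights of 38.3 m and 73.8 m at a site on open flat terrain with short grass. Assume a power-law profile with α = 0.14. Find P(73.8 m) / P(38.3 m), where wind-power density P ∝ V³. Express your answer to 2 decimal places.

1.32

Speed ratio: V_B/V_A = (z_B/z_A)^α = (73.8/38.3)^0.14 = (1.9269)^0.14 = 1.09618
Power-density ratio: P_B/P_A = (V_B/V_A)³ = (1.09618)³ = 1.31717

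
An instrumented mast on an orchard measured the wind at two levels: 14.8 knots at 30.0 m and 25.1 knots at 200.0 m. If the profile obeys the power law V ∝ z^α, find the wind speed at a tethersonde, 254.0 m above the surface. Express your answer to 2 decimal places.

First find α: α = ln(V₂/V₁)/ln(z₂/z₁) = ln(25.1/14.8)/ln(200.0/30.0) = 0.52824/1.89712 = 0.2784
Extrapolate from 200.0 m to 254.0 m: V₃ = 25.1 × (254.0/200.0)^0.2784 = 25.1 × 1.0688 = 26.8273 knots

26.83 knots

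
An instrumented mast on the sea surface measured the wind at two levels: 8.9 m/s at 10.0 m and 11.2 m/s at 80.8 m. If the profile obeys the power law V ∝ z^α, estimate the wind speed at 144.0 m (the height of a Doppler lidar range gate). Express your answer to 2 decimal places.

11.94 m/s

First find α: α = ln(V₂/V₁)/ln(z₂/z₁) = ln(11.2/8.9)/ln(80.8/10.0) = 0.22986/2.08939 = 0.1100
Extrapolate from 80.8 m to 144.0 m: V₃ = 11.2 × (144.0/80.8)^0.1100 = 11.2 × 1.0656 = 11.9351 m/s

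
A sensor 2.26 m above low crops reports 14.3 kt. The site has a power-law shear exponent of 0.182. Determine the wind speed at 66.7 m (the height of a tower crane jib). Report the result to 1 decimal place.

26.5 kt

Power-law profile: V₂ = V₁ · (z₂/z₁)^α
V₂ = 14.3 × (66.7/2.26)^0.182 = 14.3 × (29.5133)^0.182
    = 14.3 × 1.8516 = 26.4776 kt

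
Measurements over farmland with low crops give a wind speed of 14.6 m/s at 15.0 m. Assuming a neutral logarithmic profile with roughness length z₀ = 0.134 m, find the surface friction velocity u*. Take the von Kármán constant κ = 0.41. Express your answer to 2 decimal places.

u* ≈ 1.27 m/s

Log law: V(z) = (u*/κ) · ln(z/z₀) ⇒ u* = κ · V / ln(z/z₀)
u* = 0.41 × 14.6 / ln(15.0/0.134) = 0.41 × 14.6 / 4.7180
   = 5.9860 / 4.7180 = 1.2688 m/s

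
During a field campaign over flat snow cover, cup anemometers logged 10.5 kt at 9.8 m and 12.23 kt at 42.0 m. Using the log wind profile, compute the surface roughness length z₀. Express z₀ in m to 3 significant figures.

Log law: V(z) ∝ ln(z/z₀). With r = V₁/V₂ = 10.5/12.23 = 0.85854,
r · ln(z₂/z₀) = ln(z₁/z₀) ⇒ ln z₀ = (ln z₁ − r·ln z₂)/(1 − r)
ln z₀ = (2.28238 − 0.85854×3.73767) / 0.14146 = -6.5503
z₀ = exp(-6.5503) = 0.001430 m

z₀ ≈ 0.00143 m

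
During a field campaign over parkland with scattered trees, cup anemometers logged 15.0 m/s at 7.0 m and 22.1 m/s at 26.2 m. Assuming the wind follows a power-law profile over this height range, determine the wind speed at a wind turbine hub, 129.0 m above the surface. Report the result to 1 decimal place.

First find α: α = ln(V₂/V₁)/ln(z₂/z₁) = ln(22.1/15.0)/ln(26.2/7.0) = 0.38753/1.31985 = 0.2936
Extrapolate from 26.2 m to 129.0 m: V₃ = 22.1 × (129.0/26.2)^0.2936 = 22.1 × 1.5969 = 35.2906 m/s

35.3 m/s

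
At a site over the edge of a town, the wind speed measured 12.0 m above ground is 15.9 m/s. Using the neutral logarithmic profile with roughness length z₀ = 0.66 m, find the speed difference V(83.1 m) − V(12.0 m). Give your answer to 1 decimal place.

Log law: V₂ = V₁ · ln(z₂/z₀)/ln(z₁/z₀) = 15.9 × 4.8356/2.9004 = 26.5084 m/s
ΔV = 26.5084 − 15.9 = 10.6084 m/s

10.6 m/s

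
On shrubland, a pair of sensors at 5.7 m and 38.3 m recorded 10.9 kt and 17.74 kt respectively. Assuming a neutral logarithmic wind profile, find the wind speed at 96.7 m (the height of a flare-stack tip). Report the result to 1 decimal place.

Log law: V ∝ ln(z/z₀). From the pair, with r = V₁/V₂ = 0.61443,
ln z₀ = (ln z₁ − r·ln z₂)/(1 − r) = (1.7405 − 0.61443×3.6454)/0.38557 = -1.2953 → z₀ = 0.2738 m
V₃ = V₁ · ln(z₃/z₀)/ln(z₁/z₀) = 10.9 × 5.8669/3.0357 = 21.0655 kt

21.1 kt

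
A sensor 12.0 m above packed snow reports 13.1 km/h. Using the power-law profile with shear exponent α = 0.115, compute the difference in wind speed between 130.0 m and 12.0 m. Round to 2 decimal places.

4.13 km/h

Power law: V₂ = V₁ · (z₂/z₁)^α = 13.1 × (10.8333)^0.115 = 17.2294 km/h
ΔV = 17.2294 − 13.1 = 4.1294 km/h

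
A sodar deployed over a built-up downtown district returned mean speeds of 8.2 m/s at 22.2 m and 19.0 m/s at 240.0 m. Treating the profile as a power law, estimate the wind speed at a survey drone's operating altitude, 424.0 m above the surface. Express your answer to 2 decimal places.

23.23 m/s

First find α: α = ln(V₂/V₁)/ln(z₂/z₁) = ln(19.0/8.2)/ln(240.0/22.2) = 0.84030/2.38055 = 0.3530
Extrapolate from 240.0 m to 424.0 m: V₃ = 19.0 × (424.0/240.0)^0.3530 = 19.0 × 1.2225 = 23.2272 m/s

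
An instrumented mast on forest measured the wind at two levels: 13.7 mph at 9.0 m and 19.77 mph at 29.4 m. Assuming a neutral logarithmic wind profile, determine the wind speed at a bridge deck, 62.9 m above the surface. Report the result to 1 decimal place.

23.7 mph

Log law: V ∝ ln(z/z₀). From the pair, with r = V₁/V₂ = 0.69297,
ln z₀ = (ln z₁ − r·ln z₂)/(1 − r) = (2.1972 − 0.69297×3.3810)/0.30703 = -0.4745 → z₀ = 0.6222 m
V₃ = V₁ · ln(z₃/z₀)/ln(z₁/z₀) = 13.7 × 4.6161/2.6718 = 23.6699 mph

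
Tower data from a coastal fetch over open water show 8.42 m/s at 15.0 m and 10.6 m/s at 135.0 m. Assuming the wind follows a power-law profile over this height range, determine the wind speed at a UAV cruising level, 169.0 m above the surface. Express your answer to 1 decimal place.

10.9 m/s

First find α: α = ln(V₂/V₁)/ln(z₂/z₁) = ln(10.6/8.42)/ln(135.0/15.0) = 0.23024/2.19722 = 0.1048
Extrapolate from 135.0 m to 169.0 m: V₃ = 10.6 × (169.0/135.0)^0.1048 = 10.6 × 1.0238 = 10.8525 m/s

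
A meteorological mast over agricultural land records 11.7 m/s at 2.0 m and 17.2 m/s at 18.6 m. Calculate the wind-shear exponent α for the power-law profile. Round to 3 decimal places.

Power law: V₂/V₁ = (z₂/z₁)^α ⇒ α = ln(V₂/V₁) / ln(z₂/z₁)
α = ln(17.2/11.7) / ln(18.6/2.0) = ln(1.4701) / ln(9.3000)
  = 0.38532 / 2.23001 = 0.17279

α ≈ 0.173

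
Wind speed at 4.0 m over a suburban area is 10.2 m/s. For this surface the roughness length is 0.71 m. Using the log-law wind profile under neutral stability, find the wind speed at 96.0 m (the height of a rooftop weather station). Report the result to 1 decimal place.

29.0 m/s

Log law: V(z) ∝ ln(z/z₀), so V₂/V₁ = ln(z₂/z₀) / ln(z₁/z₀).
ln(96.0/0.71) = 4.9068, ln(4.0/0.71) = 1.7288
V₂ = 10.2 × 4.9068/1.7288 = 10.2 × 2.8383 = 28.9508 m/s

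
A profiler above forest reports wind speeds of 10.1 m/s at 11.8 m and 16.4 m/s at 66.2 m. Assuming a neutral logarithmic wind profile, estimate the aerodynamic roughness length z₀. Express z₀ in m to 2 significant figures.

Log law: V(z) ∝ ln(z/z₀). With r = V₁/V₂ = 10.1/16.4 = 0.61585,
r · ln(z₂/z₀) = ln(z₁/z₀) ⇒ ln z₀ = (ln z₁ − r·ln z₂)/(1 − r)
ln z₀ = (2.46810 − 0.61585×4.19268) / 0.38415 = -0.2967
z₀ = exp(-0.2967) = 0.7433 m

z₀ ≈ 0.74 m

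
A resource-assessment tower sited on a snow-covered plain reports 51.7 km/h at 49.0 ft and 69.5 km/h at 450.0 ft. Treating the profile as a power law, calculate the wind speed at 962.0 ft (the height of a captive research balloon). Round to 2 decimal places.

First find α: α = ln(V₂/V₁)/ln(z₂/z₁) = ln(69.5/51.7)/ln(450.0/49.0) = 0.29587/2.21743 = 0.1334
Extrapolate from 450.0 ft to 962.0 ft: V₃ = 69.5 × (962.0/450.0)^0.1334 = 69.5 × 1.1067 = 76.9151 km/h

76.92 km/h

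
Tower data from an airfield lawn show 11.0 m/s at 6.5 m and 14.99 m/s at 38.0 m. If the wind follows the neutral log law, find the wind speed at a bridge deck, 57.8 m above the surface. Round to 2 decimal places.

Log law: V ∝ ln(z/z₀). From the pair, with r = V₁/V₂ = 0.73382,
ln z₀ = (ln z₁ − r·ln z₂)/(1 − r) = (1.8718 − 0.73382×3.6376)/0.26618 = -2.9963 → z₀ = 0.04997 m
V₃ = V₁ · ln(z₃/z₀)/ln(z₁/z₀) = 11.0 × 7.0533/4.8681 = 15.9377 m/s

15.94 m/s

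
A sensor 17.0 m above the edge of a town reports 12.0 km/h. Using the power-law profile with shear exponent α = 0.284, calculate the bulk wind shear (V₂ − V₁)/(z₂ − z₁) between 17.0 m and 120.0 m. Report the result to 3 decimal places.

0.086 km/h/m

Power law: V₂ = V₁ · (z₂/z₁)^α = 12.0 × (7.0588)^0.284 = 20.9036 km/h
ΔV/Δz = (20.9036 − 12.0)/(120.0 − 17.0) = 8.9036/103.0000 = 0.08644 km/h/m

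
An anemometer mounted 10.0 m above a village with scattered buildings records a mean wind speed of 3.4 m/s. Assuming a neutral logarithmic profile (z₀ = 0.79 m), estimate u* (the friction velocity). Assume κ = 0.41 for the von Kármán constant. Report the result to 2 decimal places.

Log law: V(z) = (u*/κ) · ln(z/z₀) ⇒ u* = κ · V / ln(z/z₀)
u* = 0.41 × 3.4 / ln(10.0/0.79) = 0.41 × 3.4 / 2.5383
   = 1.3940 / 2.5383 = 0.5492 m/s

u* ≈ 0.55 m/s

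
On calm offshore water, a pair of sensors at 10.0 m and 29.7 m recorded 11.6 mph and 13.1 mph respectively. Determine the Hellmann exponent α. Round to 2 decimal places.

Power law: V₂/V₁ = (z₂/z₁)^α ⇒ α = ln(V₂/V₁) / ln(z₂/z₁)
α = ln(13.1/11.6) / ln(29.7/10.0) = ln(1.1293) / ln(2.9700)
  = 0.12161 / 1.08856 = 0.11171

α ≈ 0.11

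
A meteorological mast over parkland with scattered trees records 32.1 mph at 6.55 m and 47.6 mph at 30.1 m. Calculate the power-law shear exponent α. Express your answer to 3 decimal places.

Power law: V₂/V₁ = (z₂/z₁)^α ⇒ α = ln(V₂/V₁) / ln(z₂/z₁)
α = ln(47.6/32.1) / ln(30.1/6.55) = ln(1.4829) / ln(4.5954)
  = 0.39398 / 1.52506 = 0.25834

α ≈ 0.258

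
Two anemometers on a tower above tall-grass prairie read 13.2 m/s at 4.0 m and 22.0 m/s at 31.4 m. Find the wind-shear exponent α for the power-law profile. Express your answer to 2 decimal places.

Power law: V₂/V₁ = (z₂/z₁)^α ⇒ α = ln(V₂/V₁) / ln(z₂/z₁)
α = ln(22.0/13.2) / ln(31.4/4.0) = ln(1.6667) / ln(7.8500)
  = 0.51083 / 2.06051 = 0.24791

α ≈ 0.25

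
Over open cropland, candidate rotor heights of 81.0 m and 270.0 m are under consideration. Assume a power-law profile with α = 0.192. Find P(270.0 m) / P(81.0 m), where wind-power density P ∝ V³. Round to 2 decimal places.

2.00

Speed ratio: V_B/V_A = (z_B/z_A)^α = (270.0/81.0)^0.192 = (3.3333)^0.192 = 1.26006
Power-density ratio: P_B/P_A = (V_B/V_A)³ = (1.26006)³ = 2.00068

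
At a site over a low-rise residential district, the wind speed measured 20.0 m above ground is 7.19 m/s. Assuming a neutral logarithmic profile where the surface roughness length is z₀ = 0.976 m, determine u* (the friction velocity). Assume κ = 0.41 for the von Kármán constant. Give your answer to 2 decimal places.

u* ≈ 0.98 m/s

Log law: V(z) = (u*/κ) · ln(z/z₀) ⇒ u* = κ · V / ln(z/z₀)
u* = 0.41 × 7.19 / ln(20.0/0.976) = 0.41 × 7.19 / 3.0200
   = 2.9479 / 3.0200 = 0.9761 m/s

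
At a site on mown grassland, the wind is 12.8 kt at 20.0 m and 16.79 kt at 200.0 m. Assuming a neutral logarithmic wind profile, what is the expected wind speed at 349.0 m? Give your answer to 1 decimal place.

17.8 kt

Log law: V ∝ ln(z/z₀). From the pair, with r = V₁/V₂ = 0.76236,
ln z₀ = (ln z₁ − r·ln z₂)/(1 − r) = (2.9957 − 0.76236×5.2983)/0.23764 = -4.3910 → z₀ = 0.01239 m
V₃ = V₁ · ln(z₃/z₀)/ln(z₁/z₀) = 12.8 × 10.2461/7.3867 = 17.7548 kt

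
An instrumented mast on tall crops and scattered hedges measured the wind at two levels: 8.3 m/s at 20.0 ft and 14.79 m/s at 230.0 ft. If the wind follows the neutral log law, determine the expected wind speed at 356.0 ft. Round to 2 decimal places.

15.95 m/s

Log law: V ∝ ln(z/z₀). From the pair, with r = V₁/V₂ = 0.56119,
ln z₀ = (ln z₁ − r·ln z₂)/(1 − r) = (2.9957 − 0.56119×5.4381)/0.43881 = -0.1278 → z₀ = 0.8801 ft
V₃ = V₁ · ln(z₃/z₀)/ln(z₁/z₀) = 8.3 × 6.0027/3.1235 = 15.9508 m/s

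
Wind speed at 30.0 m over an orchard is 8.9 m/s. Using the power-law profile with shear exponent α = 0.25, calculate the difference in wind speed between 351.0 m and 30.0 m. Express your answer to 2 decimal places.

Power law: V₂ = V₁ · (z₂/z₁)^α = 8.9 × (11.7000)^0.25 = 16.4603 m/s
ΔV = 16.4603 − 8.9 = 7.5603 m/s

7.56 m/s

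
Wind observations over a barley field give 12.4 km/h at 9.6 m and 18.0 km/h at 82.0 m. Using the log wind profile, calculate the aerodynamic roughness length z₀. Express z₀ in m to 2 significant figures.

Log law: V(z) ∝ ln(z/z₀). With r = V₁/V₂ = 12.4/18.0 = 0.68889,
r · ln(z₂/z₀) = ln(z₁/z₀) ⇒ ln z₀ = (ln z₁ − r·ln z₂)/(1 − r)
ln z₀ = (2.26176 − 0.68889×4.40672) / 0.31111 = -2.4878
z₀ = exp(-2.4878) = 0.08309 m

z₀ ≈ 0.083 m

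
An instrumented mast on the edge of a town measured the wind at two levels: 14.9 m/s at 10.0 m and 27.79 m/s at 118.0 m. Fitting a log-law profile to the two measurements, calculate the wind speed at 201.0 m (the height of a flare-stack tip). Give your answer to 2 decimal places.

30.57 m/s

Log law: V ∝ ln(z/z₀). From the pair, with r = V₁/V₂ = 0.53616,
ln z₀ = (ln z₁ − r·ln z₂)/(1 − r) = (2.3026 − 0.53616×4.7707)/0.46384 = -0.5504 → z₀ = 0.5767 m
V₃ = V₁ · ln(z₃/z₀)/ln(z₁/z₀) = 14.9 × 5.8537/2.8530 = 30.5717 m/s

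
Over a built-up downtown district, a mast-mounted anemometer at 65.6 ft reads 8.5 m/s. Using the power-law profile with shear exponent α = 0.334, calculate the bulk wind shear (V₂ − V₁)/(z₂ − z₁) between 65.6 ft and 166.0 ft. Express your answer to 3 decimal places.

0.031 m/s/ft

Power law: V₂ = V₁ · (z₂/z₁)^α = 8.5 × (2.5305)^0.334 = 11.5902 m/s
ΔV/Δz = (11.5902 − 8.5)/(166.0 − 65.6) = 3.0902/100.4000 = 0.03078 m/s/ft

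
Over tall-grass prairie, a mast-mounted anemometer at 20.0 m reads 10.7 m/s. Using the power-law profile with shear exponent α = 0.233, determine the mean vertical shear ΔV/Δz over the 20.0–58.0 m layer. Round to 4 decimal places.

0.0793 m/s/m

Power law: V₂ = V₁ · (z₂/z₁)^α = 10.7 × (2.9000)^0.233 = 13.7127 m/s
ΔV/Δz = (13.7127 − 10.7)/(58.0 − 20.0) = 3.0127/38.0000 = 0.07928 m/s/m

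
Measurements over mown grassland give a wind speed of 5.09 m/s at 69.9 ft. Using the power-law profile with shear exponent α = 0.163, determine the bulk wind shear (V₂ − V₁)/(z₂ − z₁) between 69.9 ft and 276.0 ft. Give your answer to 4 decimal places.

0.0062 m/s/ft

Power law: V₂ = V₁ · (z₂/z₁)^α = 5.09 × (3.9485)^0.163 = 6.3670 m/s
ΔV/Δz = (6.3670 − 5.09)/(276.0 − 69.9) = 1.2770/206.1000 = 0.00620 m/s/ft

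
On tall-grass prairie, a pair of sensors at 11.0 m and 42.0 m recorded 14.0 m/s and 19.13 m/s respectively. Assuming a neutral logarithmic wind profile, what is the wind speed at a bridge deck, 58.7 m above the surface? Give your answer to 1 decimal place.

Log law: V ∝ ln(z/z₀). From the pair, with r = V₁/V₂ = 0.73183,
ln z₀ = (ln z₁ − r·ln z₂)/(1 − r) = (2.3979 − 0.73183×3.7377)/0.26817 = -1.2584 → z₀ = 0.2841 m
V₃ = V₁ · ln(z₃/z₀)/ln(z₁/z₀) = 14.0 × 5.3308/3.6563 = 20.4118 m/s

20.4 m/s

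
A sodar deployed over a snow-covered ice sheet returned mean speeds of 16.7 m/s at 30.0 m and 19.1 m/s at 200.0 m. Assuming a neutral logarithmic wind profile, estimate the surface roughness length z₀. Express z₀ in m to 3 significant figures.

Log law: V(z) ∝ ln(z/z₀). With r = V₁/V₂ = 16.7/19.1 = 0.87435,
r · ln(z₂/z₀) = ln(z₁/z₀) ⇒ ln z₀ = (ln z₁ − r·ln z₂)/(1 − r)
ln z₀ = (3.40120 − 0.87435×5.29832) / 0.12565 = -9.7996
z₀ = exp(-9.7996) = 0.00005547 m

z₀ ≈ 0.0000555 m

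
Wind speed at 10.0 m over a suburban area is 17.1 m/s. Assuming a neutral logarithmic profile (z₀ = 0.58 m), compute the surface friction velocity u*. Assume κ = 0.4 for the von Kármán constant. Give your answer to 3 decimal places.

u* ≈ 2.402 m/s

Log law: V(z) = (u*/κ) · ln(z/z₀) ⇒ u* = κ · V / ln(z/z₀)
u* = 0.4 × 17.1 / ln(10.0/0.58) = 0.4 × 17.1 / 2.8473
   = 6.8400 / 2.8473 = 2.4023 m/s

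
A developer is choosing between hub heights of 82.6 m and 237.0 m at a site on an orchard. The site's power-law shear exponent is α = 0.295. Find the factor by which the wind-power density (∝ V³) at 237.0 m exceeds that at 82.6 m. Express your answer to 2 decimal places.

Speed ratio: V_B/V_A = (z_B/z_A)^α = (237.0/82.6)^0.295 = (2.8692)^0.295 = 1.36471
Power-density ratio: P_B/P_A = (V_B/V_A)³ = (1.36471)³ = 2.54170

2.54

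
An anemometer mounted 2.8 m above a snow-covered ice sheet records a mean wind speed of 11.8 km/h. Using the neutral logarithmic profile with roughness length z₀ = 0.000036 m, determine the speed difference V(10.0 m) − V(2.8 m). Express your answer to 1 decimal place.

1.3 km/h

Log law: V₂ = V₁ · ln(z₂/z₀)/ln(z₁/z₀) = 11.8 × 12.5346/11.2616 = 13.1338 km/h
ΔV = 13.1338 − 11.8 = 1.3338 km/h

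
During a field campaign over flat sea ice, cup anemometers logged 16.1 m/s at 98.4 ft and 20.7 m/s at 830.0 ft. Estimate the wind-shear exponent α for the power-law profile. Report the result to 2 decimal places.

α ≈ 0.12

Power law: V₂/V₁ = (z₂/z₁)^α ⇒ α = ln(V₂/V₁) / ln(z₂/z₁)
α = ln(20.7/16.1) / ln(830.0/98.4) = ln(1.2857) / ln(8.4350)
  = 0.25131 / 2.13238 = 0.11786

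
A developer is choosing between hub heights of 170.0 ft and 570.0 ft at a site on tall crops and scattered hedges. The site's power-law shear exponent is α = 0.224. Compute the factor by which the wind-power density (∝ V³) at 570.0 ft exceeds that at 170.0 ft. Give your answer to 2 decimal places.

Speed ratio: V_B/V_A = (z_B/z_A)^α = (570.0/170.0)^0.224 = (3.3529)^0.224 = 1.31128
Power-density ratio: P_B/P_A = (V_B/V_A)³ = (1.31128)³ = 2.25469

2.25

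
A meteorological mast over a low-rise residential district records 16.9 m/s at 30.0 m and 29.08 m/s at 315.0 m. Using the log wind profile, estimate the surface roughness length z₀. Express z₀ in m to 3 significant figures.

z₀ ≈ 1.15 m

Log law: V(z) ∝ ln(z/z₀). With r = V₁/V₂ = 16.9/29.08 = 0.58116,
r · ln(z₂/z₀) = ln(z₁/z₀) ⇒ ln z₀ = (ln z₁ − r·ln z₂)/(1 − r)
ln z₀ = (3.40120 − 0.58116×5.75257) / 0.41884 = 0.1386
z₀ = exp(0.1386) = 1.149 m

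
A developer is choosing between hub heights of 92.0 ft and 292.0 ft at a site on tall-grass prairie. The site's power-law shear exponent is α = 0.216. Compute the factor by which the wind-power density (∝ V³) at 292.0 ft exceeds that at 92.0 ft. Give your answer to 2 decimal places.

Speed ratio: V_B/V_A = (z_B/z_A)^α = (292.0/92.0)^0.216 = (3.1739)^0.216 = 1.28335
Power-density ratio: P_B/P_A = (V_B/V_A)³ = (1.28335)³ = 2.11365

2.11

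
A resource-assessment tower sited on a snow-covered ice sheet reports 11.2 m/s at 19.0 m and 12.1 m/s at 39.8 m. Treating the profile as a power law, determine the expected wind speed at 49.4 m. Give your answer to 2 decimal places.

First find α: α = ln(V₂/V₁)/ln(z₂/z₁) = ln(12.1/11.2)/ln(39.8/19.0) = 0.07729/0.73943 = 0.1045
Extrapolate from 39.8 m to 49.4 m: V₃ = 12.1 × (49.4/39.8)^0.1045 = 12.1 × 1.0228 = 12.3764 m/s

12.38 m/s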